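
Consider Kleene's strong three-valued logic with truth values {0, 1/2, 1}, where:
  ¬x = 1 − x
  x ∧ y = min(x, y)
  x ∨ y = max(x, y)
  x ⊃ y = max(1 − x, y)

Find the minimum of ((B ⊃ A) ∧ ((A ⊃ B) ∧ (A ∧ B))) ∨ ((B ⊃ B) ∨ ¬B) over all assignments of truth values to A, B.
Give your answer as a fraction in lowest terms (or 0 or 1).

1/2

Take A = 0, B = 1/2:
B ⊃ A = 1/2 ⊃ 0 = 1/2
A ⊃ B = 0 ⊃ 1/2 = 1
A ∧ B = 0 ∧ 1/2 = 0
(A ⊃ B) ∧ (A ∧ B) = 1 ∧ 0 = 0
(B ⊃ A) ∧ ((A ⊃ B) ∧ (A ∧ B)) = 1/2 ∧ 0 = 0
B ⊃ B = 1/2 ⊃ 1/2 = 1/2
¬B = ¬1/2 = 1/2
(B ⊃ B) ∨ ¬B = 1/2 ∨ 1/2 = 1/2
((B ⊃ A) ∧ ((A ⊃ B) ∧ (A ∧ B))) ∨ ((B ⊃ B) ∨ ¬B) = 0 ∨ 1/2 = 1/2
No assignment yields a value below 1/2, so this is the minimum.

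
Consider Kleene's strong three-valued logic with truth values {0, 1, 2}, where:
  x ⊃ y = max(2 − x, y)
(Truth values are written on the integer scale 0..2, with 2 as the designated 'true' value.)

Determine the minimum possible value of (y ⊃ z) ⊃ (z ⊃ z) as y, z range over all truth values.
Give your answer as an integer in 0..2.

Take y = 0, z = 1:
y ⊃ z = 0 ⊃ 1 = 2
z ⊃ z = 1 ⊃ 1 = 1
(y ⊃ z) ⊃ (z ⊃ z) = 2 ⊃ 1 = 1
No assignment yields a value below 1, so this is the minimum.

1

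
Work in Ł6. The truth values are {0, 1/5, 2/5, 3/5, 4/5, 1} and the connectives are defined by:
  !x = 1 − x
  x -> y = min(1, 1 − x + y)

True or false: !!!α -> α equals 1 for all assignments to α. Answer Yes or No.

Counterexample: take α = 0.
!α = !0 = 1
!!α = !1 = 0
!!!α = !0 = 1
!!!α -> α = 1 -> 0 = 0
This gives 0 ≠ 1.

No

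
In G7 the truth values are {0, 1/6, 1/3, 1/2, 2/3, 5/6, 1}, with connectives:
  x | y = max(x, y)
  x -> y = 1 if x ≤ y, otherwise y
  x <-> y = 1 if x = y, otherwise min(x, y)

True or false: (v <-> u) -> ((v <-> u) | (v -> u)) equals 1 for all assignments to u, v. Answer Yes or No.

Yes

At u = 1, v = 2/3, for instance:
v <-> u = 2/3 <-> 1 = 2/3
v -> u = 2/3 -> 1 = 1
(v <-> u) | (v -> u) = 2/3 | 1 = 1
(v <-> u) -> ((v <-> u) | (v -> u)) = 2/3 -> 1 = 1
and checking the remaining 48 assignments likewise gives ≥ 1 in every case.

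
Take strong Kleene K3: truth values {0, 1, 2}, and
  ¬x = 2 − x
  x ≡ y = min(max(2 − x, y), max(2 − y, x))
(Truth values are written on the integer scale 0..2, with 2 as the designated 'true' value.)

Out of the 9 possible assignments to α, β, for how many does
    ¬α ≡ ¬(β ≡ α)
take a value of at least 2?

α = 0, β = 0 ↦ 0  <
α = 0, β = 1 ↦ 1  <
α = 0, β = 2 ↦ 2  ≥
α = 1, β = 0 ↦ 1  <
α = 1, β = 1 ↦ 1  <
α = 1, β = 2 ↦ 1  <
α = 2, β = 0 ↦ 0  <
α = 2, β = 1 ↦ 1  <
α = 2, β = 2 ↦ 2  ≥
So 2 of the 9 assignments meet the threshold.

2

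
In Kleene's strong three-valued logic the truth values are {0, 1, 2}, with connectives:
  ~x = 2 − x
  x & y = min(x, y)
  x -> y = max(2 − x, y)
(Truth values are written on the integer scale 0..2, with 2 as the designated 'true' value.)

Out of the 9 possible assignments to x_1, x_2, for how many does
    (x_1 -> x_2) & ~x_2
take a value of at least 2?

1

x_1 = 0, x_2 = 0 ↦ 2  ≥
x_1 = 0, x_2 = 1 ↦ 1  <
x_1 = 0, x_2 = 2 ↦ 0  <
x_1 = 1, x_2 = 0 ↦ 1  <
x_1 = 1, x_2 = 1 ↦ 1  <
x_1 = 1, x_2 = 2 ↦ 0  <
x_1 = 2, x_2 = 0 ↦ 0  <
x_1 = 2, x_2 = 1 ↦ 1  <
x_1 = 2, x_2 = 2 ↦ 0  <
So 1 of the 9 assignments meets the threshold.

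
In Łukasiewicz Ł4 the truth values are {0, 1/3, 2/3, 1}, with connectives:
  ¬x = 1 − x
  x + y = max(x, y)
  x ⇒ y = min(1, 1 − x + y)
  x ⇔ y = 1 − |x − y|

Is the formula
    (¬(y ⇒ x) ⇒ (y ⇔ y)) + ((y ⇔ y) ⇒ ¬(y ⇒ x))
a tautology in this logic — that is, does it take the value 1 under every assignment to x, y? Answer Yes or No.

Yes

x = 0, y = 0 ↦ 1
x = 0, y = 1/3 ↦ 1
x = 0, y = 2/3 ↦ 1
x = 0, y = 1 ↦ 1
x = 1/3, y = 0 ↦ 1
x = 1/3, y = 1/3 ↦ 1
x = 1/3, y = 2/3 ↦ 1
x = 1/3, y = 1 ↦ 1
x = 2/3, y = 0 ↦ 1
x = 2/3, y = 1/3 ↦ 1
x = 2/3, y = 2/3 ↦ 1
x = 2/3, y = 1 ↦ 1
x = 1, y = 0 ↦ 1
x = 1, y = 1/3 ↦ 1
x = 1, y = 2/3 ↦ 1
x = 1, y = 1 ↦ 1
Every assignment gives a value ≥ 1.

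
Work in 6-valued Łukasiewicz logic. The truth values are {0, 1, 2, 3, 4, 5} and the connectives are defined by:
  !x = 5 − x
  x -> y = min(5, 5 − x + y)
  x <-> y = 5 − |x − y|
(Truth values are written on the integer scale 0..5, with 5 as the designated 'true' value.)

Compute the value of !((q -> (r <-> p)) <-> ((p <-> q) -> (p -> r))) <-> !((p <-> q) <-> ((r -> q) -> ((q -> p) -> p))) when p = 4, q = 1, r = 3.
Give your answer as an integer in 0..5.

r <-> p = 3 <-> 4 = 4
q -> (r <-> p) = 1 -> 4 = 5
p <-> q = 4 <-> 1 = 2
p -> r = 4 -> 3 = 4
(p <-> q) -> (p -> r) = 2 -> 4 = 5
(q -> (r <-> p)) <-> ((p <-> q) -> (p -> r)) = 5 <-> 5 = 5
!((q -> (r <-> p)) <-> ((p <-> q) -> (p -> r))) = !5 = 0
p <-> q = 4 <-> 1 = 2
r -> q = 3 -> 1 = 3
q -> p = 1 -> 4 = 5
(q -> p) -> p = 5 -> 4 = 4
(r -> q) -> ((q -> p) -> p) = 3 -> 4 = 5
(p <-> q) <-> ((r -> q) -> ((q -> p) -> p)) = 2 <-> 5 = 2
!((p <-> q) <-> ((r -> q) -> ((q -> p) -> p))) = !2 = 3
!((q -> (r <-> p)) <-> ((p <-> q) -> (p -> r))) <-> !((p <-> q) <-> ((r -> q) -> ((q -> p) -> p))) = 0 <-> 3 = 2

2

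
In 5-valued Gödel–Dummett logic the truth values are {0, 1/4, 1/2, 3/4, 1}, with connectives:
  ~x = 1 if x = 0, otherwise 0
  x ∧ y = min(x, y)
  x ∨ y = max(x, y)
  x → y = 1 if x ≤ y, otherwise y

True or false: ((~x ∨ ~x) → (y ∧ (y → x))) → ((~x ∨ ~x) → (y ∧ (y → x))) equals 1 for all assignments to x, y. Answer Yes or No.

Yes

At x = 1/4, y = 1/4, for instance:
~x = ~1/4 = 0
~x = ~1/4 = 0
~x ∨ ~x = 0 ∨ 0 = 0
y → x = 1/4 → 1/4 = 1
y ∧ (y → x) = 1/4 ∧ 1 = 1/4
(~x ∨ ~x) → (y ∧ (y → x)) = 0 → 1/4 = 1
((~x ∨ ~x) → (y ∧ (y → x))) → ((~x ∨ ~x) → (y ∧ (y → x))) = 1 → 1 = 1
and checking the remaining 24 assignments likewise gives ≥ 1 in every case.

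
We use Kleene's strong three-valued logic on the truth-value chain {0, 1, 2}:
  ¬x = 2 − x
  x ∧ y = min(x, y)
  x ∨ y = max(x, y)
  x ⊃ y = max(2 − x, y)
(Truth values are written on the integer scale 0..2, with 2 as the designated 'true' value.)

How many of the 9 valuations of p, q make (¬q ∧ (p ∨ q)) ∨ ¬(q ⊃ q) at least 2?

p = 0, q = 0 ↦ 0  <
p = 0, q = 1 ↦ 1  <
p = 0, q = 2 ↦ 0  <
p = 1, q = 0 ↦ 1  <
p = 1, q = 1 ↦ 1  <
p = 1, q = 2 ↦ 0  <
p = 2, q = 0 ↦ 2  ≥
p = 2, q = 1 ↦ 1  <
p = 2, q = 2 ↦ 0  <
So 1 of the 9 assignments meets the threshold.

1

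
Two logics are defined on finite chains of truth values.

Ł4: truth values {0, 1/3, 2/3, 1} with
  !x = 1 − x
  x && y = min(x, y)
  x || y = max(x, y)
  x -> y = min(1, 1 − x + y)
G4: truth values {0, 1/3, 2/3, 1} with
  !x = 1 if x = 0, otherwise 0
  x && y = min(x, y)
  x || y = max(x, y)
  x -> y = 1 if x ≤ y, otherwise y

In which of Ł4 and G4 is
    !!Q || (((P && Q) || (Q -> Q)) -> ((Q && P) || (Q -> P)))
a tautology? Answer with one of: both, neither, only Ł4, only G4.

only G4

In Ł4: at P = 0, Q = 1/3 the value is 2/3 — not a tautology.
In G4: every assignment gives 1 — tautology.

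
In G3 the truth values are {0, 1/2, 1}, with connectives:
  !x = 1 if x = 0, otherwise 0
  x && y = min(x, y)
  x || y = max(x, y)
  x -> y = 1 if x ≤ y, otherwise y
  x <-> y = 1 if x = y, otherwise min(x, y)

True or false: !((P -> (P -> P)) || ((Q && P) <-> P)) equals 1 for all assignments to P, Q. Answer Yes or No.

No

Counterexample: take P = 0, Q = 0.
P -> P = 0 -> 0 = 1
P -> (P -> P) = 0 -> 1 = 1
Q && P = 0 && 0 = 0
(Q && P) <-> P = 0 <-> 0 = 1
(P -> (P -> P)) || ((Q && P) <-> P) = 1 || 1 = 1
!((P -> (P -> P)) || ((Q && P) <-> P)) = !1 = 0
This gives 0 ≠ 1.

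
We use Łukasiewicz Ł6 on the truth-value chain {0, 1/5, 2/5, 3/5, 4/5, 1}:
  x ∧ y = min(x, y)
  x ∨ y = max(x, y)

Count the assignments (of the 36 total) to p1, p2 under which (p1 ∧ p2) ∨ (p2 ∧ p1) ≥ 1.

1

value 1: 1 assignment (counts)
value 4/5: 3 assignments
value 3/5: 5 assignments
value 2/5: 7 assignments
value 1/5: 9 assignments
value 0: 11 assignments
So 1 of the 36 assignments meets the threshold.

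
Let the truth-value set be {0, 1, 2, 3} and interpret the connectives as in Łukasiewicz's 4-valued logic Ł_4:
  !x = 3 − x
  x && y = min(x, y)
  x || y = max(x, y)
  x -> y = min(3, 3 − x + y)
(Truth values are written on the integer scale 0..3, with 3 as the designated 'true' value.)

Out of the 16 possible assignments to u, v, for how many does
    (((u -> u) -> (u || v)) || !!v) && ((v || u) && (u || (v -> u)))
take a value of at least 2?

9

u = 0, v = 0 ↦ 0  <
u = 0, v = 1 ↦ 1  <
u = 0, v = 2 ↦ 1  <
u = 0, v = 3 ↦ 0  <
u = 1, v = 0 ↦ 1  <
u = 1, v = 1 ↦ 1  <
u = 1, v = 2 ↦ 2  ≥
u = 1, v = 3 ↦ 1  <
u = 2, v = 0 ↦ 2  ≥
u = 2, v = 1 ↦ 2  ≥
u = 2, v = 2 ↦ 2  ≥
u = 2, v = 3 ↦ 2  ≥
u = 3, v = 0 ↦ 3  ≥
u = 3, v = 1 ↦ 3  ≥
u = 3, v = 2 ↦ 3  ≥
u = 3, v = 3 ↦ 3  ≥
So 9 of the 16 assignments meet the threshold.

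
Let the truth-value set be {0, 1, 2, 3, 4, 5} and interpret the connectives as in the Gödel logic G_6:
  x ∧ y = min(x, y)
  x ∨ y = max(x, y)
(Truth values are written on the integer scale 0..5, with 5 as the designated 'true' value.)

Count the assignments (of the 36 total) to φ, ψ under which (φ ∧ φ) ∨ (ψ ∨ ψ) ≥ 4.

value 5: 11 assignments (counts)
value 4: 9 assignments (counts)
value 3: 7 assignments
value 2: 5 assignments
value 1: 3 assignments
value 0: 1 assignment
So 20 of the 36 assignments meet the threshold.

20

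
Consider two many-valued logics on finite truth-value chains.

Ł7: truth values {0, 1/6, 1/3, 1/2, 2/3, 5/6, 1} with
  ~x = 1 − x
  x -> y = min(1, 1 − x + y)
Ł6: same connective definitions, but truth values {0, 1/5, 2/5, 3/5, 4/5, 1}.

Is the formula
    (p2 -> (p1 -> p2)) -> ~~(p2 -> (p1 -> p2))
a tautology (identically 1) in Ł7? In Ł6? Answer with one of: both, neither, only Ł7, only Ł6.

In Ł7: every assignment gives 1 — tautology.
In Ł6: every assignment gives 1 — tautology.

both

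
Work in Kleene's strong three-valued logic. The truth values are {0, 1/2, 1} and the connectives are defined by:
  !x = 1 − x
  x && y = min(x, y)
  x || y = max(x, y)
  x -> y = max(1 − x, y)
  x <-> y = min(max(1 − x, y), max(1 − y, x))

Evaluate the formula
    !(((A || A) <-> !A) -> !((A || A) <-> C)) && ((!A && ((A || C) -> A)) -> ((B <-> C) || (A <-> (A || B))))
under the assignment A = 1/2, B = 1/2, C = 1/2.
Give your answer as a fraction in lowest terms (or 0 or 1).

A || A = 1/2 || 1/2 = 1/2
!A = !1/2 = 1/2
(A || A) <-> !A = 1/2 <-> 1/2 = 1/2
A || A = 1/2 || 1/2 = 1/2
(A || A) <-> C = 1/2 <-> 1/2 = 1/2
!((A || A) <-> C) = !1/2 = 1/2
((A || A) <-> !A) -> !((A || A) <-> C) = 1/2 -> 1/2 = 1/2
!(((A || A) <-> !A) -> !((A || A) <-> C)) = !1/2 = 1/2
!A = !1/2 = 1/2
A || C = 1/2 || 1/2 = 1/2
(A || C) -> A = 1/2 -> 1/2 = 1/2
!A && ((A || C) -> A) = 1/2 && 1/2 = 1/2
B <-> C = 1/2 <-> 1/2 = 1/2
A || B = 1/2 || 1/2 = 1/2
A <-> (A || B) = 1/2 <-> 1/2 = 1/2
(B <-> C) || (A <-> (A || B)) = 1/2 || 1/2 = 1/2
(!A && ((A || C) -> A)) -> ((B <-> C) || (A <-> (A || B))) = 1/2 -> 1/2 = 1/2
!(((A || A) <-> !A) -> !((A || A) <-> C)) && ((!A && ((A || C) -> A)) -> ((B <-> C) || (A <-> (A || B)))) = 1/2 && 1/2 = 1/2

1/2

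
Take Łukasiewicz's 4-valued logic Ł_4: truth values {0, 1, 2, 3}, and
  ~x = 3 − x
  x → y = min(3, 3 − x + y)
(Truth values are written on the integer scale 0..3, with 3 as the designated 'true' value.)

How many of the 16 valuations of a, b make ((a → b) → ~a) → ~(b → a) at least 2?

8

a = 0, b = 0 ↦ 0  <
a = 0, b = 1 ↦ 1  <
a = 0, b = 2 ↦ 2  ≥
a = 0, b = 3 ↦ 3  ≥
a = 1, b = 0 ↦ 0  <
a = 1, b = 1 ↦ 1  <
a = 1, b = 2 ↦ 2  ≥
a = 1, b = 3 ↦ 3  ≥
a = 2, b = 0 ↦ 0  <
a = 2, b = 1 ↦ 1  <
a = 2, b = 2 ↦ 2  ≥
a = 2, b = 3 ↦ 3  ≥
a = 3, b = 0 ↦ 0  <
a = 3, b = 1 ↦ 1  <
a = 3, b = 2 ↦ 2  ≥
a = 3, b = 3 ↦ 3  ≥
So 8 of the 16 assignments meet the threshold.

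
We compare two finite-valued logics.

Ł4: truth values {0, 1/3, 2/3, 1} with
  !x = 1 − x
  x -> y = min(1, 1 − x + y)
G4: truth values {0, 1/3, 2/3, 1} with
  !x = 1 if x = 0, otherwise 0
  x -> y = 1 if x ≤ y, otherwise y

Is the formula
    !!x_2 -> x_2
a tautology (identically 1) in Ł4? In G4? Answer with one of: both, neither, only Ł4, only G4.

only Ł4

In Ł4: every assignment gives 1 — tautology.
In G4: at x_2 = 1/3 the value is 1/3 — not a tautology.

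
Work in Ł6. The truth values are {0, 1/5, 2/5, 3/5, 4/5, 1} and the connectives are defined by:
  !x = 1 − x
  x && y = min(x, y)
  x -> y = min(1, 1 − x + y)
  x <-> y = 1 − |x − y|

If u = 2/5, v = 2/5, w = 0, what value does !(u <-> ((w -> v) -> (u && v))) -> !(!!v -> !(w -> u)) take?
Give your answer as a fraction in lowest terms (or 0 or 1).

1

w -> v = 0 -> 2/5 = 1
u && v = 2/5 && 2/5 = 2/5
(w -> v) -> (u && v) = 1 -> 2/5 = 2/5
u <-> ((w -> v) -> (u && v)) = 2/5 <-> 2/5 = 1
!(u <-> ((w -> v) -> (u && v))) = !1 = 0
!v = !2/5 = 3/5
!!v = !3/5 = 2/5
w -> u = 0 -> 2/5 = 1
!(w -> u) = !1 = 0
!!v -> !(w -> u) = 2/5 -> 0 = 3/5
!(!!v -> !(w -> u)) = !3/5 = 2/5
!(u <-> ((w -> v) -> (u && v))) -> !(!!v -> !(w -> u)) = 0 -> 2/5 = 1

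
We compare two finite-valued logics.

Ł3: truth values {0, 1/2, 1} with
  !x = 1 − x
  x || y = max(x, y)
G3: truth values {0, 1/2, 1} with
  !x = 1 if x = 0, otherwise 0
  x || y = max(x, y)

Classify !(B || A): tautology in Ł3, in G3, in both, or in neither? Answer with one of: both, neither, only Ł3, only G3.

neither

In Ł3: at A = 0, B = 1/2 the value is 1/2 — not a tautology.
In G3: at A = 0, B = 1/2 the value is 0 — not a tautology.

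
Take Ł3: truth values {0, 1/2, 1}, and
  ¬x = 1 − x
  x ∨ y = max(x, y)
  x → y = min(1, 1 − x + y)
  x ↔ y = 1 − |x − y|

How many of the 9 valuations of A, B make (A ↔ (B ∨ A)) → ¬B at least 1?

5

A = 0, B = 0 ↦ 1  ≥
A = 0, B = 1/2 ↦ 1  ≥
A = 0, B = 1 ↦ 1  ≥
A = 1/2, B = 0 ↦ 1  ≥
A = 1/2, B = 1/2 ↦ 1/2  <
A = 1/2, B = 1 ↦ 1/2  <
A = 1, B = 0 ↦ 1  ≥
A = 1, B = 1/2 ↦ 1/2  <
A = 1, B = 1 ↦ 0  <
So 5 of the 9 assignments meet the threshold.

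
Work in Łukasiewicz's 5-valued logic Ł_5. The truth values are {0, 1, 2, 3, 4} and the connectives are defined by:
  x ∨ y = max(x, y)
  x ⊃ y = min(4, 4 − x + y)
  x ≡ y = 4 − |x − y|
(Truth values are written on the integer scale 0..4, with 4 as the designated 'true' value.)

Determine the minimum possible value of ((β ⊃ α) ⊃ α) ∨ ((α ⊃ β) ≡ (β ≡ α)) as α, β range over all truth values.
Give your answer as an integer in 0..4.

Take α = 0, β = 2:
β ⊃ α = 2 ⊃ 0 = 2
(β ⊃ α) ⊃ α = 2 ⊃ 0 = 2
α ⊃ β = 0 ⊃ 2 = 4
β ≡ α = 2 ≡ 0 = 2
(α ⊃ β) ≡ (β ≡ α) = 4 ≡ 2 = 2
((β ⊃ α) ⊃ α) ∨ ((α ⊃ β) ≡ (β ≡ α)) = 2 ∨ 2 = 2
No assignment yields a value below 2, so this is the minimum.

2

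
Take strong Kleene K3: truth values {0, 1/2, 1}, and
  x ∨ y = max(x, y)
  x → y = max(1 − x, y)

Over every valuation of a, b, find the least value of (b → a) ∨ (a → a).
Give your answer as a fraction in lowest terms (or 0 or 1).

1/2

Take a = 1/2, b = 1/2:
b → a = 1/2 → 1/2 = 1/2
a → a = 1/2 → 1/2 = 1/2
(b → a) ∨ (a → a) = 1/2 ∨ 1/2 = 1/2
No assignment yields a value below 1/2, so this is the minimum.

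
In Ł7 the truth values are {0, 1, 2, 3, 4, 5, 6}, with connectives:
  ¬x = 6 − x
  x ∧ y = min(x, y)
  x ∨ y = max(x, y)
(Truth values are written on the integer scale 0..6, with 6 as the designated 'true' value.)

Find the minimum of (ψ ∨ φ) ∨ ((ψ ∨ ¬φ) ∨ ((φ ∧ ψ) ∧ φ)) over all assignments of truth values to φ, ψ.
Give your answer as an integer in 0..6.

Take φ = 3, ψ = 0:
ψ ∨ φ = 0 ∨ 3 = 3
¬φ = ¬3 = 3
ψ ∨ ¬φ = 0 ∨ 3 = 3
φ ∧ ψ = 3 ∧ 0 = 0
(φ ∧ ψ) ∧ φ = 0 ∧ 3 = 0
(ψ ∨ ¬φ) ∨ ((φ ∧ ψ) ∧ φ) = 3 ∨ 0 = 3
(ψ ∨ φ) ∨ ((ψ ∨ ¬φ) ∨ ((φ ∧ ψ) ∧ φ)) = 3 ∨ 3 = 3
No assignment yields a value below 3, so this is the minimum.

3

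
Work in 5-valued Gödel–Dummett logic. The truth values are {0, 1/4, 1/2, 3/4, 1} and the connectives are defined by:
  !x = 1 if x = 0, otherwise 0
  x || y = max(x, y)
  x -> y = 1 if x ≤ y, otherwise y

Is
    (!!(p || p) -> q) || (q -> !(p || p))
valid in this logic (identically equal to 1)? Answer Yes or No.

No

Counterexample: take p = 1/4, q = 1/4.
p || p = 1/4 || 1/4 = 1/4
!(p || p) = !1/4 = 0
!!(p || p) = !0 = 1
!!(p || p) -> q = 1 -> 1/4 = 1/4
p || p = 1/4 || 1/4 = 1/4
!(p || p) = !1/4 = 0
q -> !(p || p) = 1/4 -> 0 = 0
(!!(p || p) -> q) || (q -> !(p || p)) = 1/4 || 0 = 1/4
This gives 1/4 ≠ 1.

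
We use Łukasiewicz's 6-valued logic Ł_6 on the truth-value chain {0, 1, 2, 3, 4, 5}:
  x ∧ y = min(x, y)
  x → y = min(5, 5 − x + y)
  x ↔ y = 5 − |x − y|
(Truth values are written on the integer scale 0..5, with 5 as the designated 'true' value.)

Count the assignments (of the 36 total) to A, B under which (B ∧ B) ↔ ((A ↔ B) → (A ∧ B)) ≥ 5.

21

value 5: 21 assignments (counts)
value 4: 5 assignments
value 3: 4 assignments
value 2: 3 assignments
value 1: 2 assignments
value 0: 1 assignment
So 21 of the 36 assignments meet the threshold.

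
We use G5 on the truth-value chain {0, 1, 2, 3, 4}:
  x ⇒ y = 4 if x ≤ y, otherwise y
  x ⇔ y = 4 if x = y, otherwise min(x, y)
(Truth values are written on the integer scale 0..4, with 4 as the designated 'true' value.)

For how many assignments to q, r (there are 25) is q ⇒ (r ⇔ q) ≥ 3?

16

value 4: 15 assignments (counts)
value 3: 1 assignment (counts)
value 2: 2 assignments
value 1: 3 assignments
value 0: 4 assignments
So 16 of the 25 assignments meet the threshold.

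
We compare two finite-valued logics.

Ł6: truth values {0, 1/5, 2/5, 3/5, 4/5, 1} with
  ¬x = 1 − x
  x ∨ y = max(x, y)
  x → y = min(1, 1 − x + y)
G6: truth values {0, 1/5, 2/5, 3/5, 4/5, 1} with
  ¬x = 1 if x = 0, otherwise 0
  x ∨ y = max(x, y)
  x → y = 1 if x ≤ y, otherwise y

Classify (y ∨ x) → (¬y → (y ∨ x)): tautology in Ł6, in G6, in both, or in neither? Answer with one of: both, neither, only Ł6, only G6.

both

In Ł6: every assignment gives 1 — tautology.
In G6: every assignment gives 1 — tautology.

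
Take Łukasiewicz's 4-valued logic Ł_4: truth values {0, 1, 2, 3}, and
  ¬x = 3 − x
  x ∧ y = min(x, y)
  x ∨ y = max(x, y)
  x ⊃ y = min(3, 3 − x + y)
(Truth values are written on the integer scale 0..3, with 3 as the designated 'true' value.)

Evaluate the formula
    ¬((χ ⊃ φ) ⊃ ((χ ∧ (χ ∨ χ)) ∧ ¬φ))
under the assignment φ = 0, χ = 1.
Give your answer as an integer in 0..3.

1

χ ⊃ φ = 1 ⊃ 0 = 2
χ ∨ χ = 1 ∨ 1 = 1
χ ∧ (χ ∨ χ) = 1 ∧ 1 = 1
¬φ = ¬0 = 3
(χ ∧ (χ ∨ χ)) ∧ ¬φ = 1 ∧ 3 = 1
(χ ⊃ φ) ⊃ ((χ ∧ (χ ∨ χ)) ∧ ¬φ) = 2 ⊃ 1 = 2
¬((χ ⊃ φ) ⊃ ((χ ∧ (χ ∨ χ)) ∧ ¬φ)) = ¬2 = 1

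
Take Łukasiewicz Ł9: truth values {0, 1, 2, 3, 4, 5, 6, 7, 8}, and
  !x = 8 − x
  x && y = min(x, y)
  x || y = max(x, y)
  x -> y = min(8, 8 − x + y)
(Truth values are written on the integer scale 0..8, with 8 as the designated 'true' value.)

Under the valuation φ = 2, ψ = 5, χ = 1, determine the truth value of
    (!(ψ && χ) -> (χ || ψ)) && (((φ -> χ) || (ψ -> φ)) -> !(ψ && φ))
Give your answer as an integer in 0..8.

ψ && χ = 5 && 1 = 1
!(ψ && χ) = !1 = 7
χ || ψ = 1 || 5 = 5
!(ψ && χ) -> (χ || ψ) = 7 -> 5 = 6
φ -> χ = 2 -> 1 = 7
ψ -> φ = 5 -> 2 = 5
(φ -> χ) || (ψ -> φ) = 7 || 5 = 7
ψ && φ = 5 && 2 = 2
!(ψ && φ) = !2 = 6
((φ -> χ) || (ψ -> φ)) -> !(ψ && φ) = 7 -> 6 = 7
(!(ψ && χ) -> (χ || ψ)) && (((φ -> χ) || (ψ -> φ)) -> !(ψ && φ)) = 6 && 7 = 6

6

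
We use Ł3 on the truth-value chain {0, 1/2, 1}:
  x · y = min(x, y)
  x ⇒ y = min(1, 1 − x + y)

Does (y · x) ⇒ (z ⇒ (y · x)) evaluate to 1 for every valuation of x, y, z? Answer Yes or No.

At x = 1/2, y = 0, z = 1, for instance:
y · x = 0 · 1/2 = 0
z ⇒ (y · x) = 1 ⇒ 0 = 0
(y · x) ⇒ (z ⇒ (y · x)) = 0 ⇒ 0 = 1
and checking the remaining 26 assignments likewise gives ≥ 1 in every case.

Yes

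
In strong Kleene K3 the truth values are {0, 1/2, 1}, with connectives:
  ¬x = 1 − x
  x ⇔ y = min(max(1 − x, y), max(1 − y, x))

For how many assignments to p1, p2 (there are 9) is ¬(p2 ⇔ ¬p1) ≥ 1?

p1 = 0, p2 = 0 ↦ 1  ≥
p1 = 0, p2 = 1/2 ↦ 1/2  <
p1 = 0, p2 = 1 ↦ 0  <
p1 = 1/2, p2 = 0 ↦ 1/2  <
p1 = 1/2, p2 = 1/2 ↦ 1/2  <
p1 = 1/2, p2 = 1 ↦ 1/2  <
p1 = 1, p2 = 0 ↦ 0  <
p1 = 1, p2 = 1/2 ↦ 1/2  <
p1 = 1, p2 = 1 ↦ 1  ≥
So 2 of the 9 assignments meet the threshold.

2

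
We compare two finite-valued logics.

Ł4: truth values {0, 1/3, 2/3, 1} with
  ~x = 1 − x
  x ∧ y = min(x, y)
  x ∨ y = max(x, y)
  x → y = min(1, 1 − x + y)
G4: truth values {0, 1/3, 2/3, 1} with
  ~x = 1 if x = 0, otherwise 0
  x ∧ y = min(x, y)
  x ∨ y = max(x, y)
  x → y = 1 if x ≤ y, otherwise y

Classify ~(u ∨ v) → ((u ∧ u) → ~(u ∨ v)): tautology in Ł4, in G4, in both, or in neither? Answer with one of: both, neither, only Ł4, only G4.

both

In Ł4: every assignment gives 1 — tautology.
In G4: every assignment gives 1 — tautology.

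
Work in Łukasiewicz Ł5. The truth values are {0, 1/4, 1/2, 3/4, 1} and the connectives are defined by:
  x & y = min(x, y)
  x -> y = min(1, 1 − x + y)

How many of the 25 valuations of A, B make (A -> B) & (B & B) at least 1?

value 1: 5 assignments (counts)
value 3/4: 5 assignments
value 1/2: 5 assignments
value 1/4: 5 assignments
value 0: 5 assignments
So 5 of the 25 assignments meet the threshold.

5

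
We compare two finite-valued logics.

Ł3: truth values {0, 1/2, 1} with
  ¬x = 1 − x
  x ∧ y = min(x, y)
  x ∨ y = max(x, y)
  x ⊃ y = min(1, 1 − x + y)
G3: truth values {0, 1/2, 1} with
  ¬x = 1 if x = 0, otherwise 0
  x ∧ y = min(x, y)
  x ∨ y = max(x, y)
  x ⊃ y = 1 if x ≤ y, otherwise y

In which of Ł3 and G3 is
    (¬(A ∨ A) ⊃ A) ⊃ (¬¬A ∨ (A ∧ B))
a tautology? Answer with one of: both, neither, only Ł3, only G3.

only G3

In Ł3: at A = 1/2, B = 0 the value is 1/2 — not a tautology.
In G3: every assignment gives 1 — tautology.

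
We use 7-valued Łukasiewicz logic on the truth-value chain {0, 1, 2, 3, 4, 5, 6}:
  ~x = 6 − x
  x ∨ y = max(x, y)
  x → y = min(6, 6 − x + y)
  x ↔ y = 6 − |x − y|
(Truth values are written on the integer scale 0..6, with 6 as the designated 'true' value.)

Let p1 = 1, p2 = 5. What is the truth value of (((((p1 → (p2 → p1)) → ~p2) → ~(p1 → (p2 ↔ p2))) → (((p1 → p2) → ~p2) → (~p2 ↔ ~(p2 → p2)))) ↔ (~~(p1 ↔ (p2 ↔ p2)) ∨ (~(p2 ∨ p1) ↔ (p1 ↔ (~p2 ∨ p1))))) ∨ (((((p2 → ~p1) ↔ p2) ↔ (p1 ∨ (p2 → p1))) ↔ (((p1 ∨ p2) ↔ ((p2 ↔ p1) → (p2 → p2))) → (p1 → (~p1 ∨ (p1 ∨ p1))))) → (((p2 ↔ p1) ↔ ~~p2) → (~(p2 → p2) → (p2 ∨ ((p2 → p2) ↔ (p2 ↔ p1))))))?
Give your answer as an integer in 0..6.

p2 → p1 = 5 → 1 = 2
p1 → (p2 → p1) = 1 → 2 = 6
~p2 = ~5 = 1
(p1 → (p2 → p1)) → ~p2 = 6 → 1 = 1
p2 ↔ p2 = 5 ↔ 5 = 6
p1 → (p2 ↔ p2) = 1 → 6 = 6
~(p1 → (p2 ↔ p2)) = ~6 = 0
((p1 → (p2 → p1)) → ~p2) → ~(p1 → (p2 ↔ p2)) = 1 → 0 = 5
p1 → p2 = 1 → 5 = 6
~p2 = ~5 = 1
(p1 → p2) → ~p2 = 6 → 1 = 1
~p2 = ~5 = 1
p2 → p2 = 5 → 5 = 6
~(p2 → p2) = ~6 = 0
~p2 ↔ ~(p2 → p2) = 1 ↔ 0 = 5
((p1 → p2) → ~p2) → (~p2 ↔ ~(p2 → p2)) = 1 → 5 = 6
(((p1 → (p2 → p1)) → ~p2) → ~(p1 → (p2 ↔ p2))) → (((p1 → p2) → ~p2) → (~p2 ↔ ~(p2 → p2))) = 5 → 6 = 6
p2 ↔ p2 = 5 ↔ 5 = 6
p1 ↔ (p2 ↔ p2) = 1 ↔ 6 = 1
~(p1 ↔ (p2 ↔ p2)) = ~1 = 5
~~(p1 ↔ (p2 ↔ p2)) = ~5 = 1
p2 ∨ p1 = 5 ∨ 1 = 5
~(p2 ∨ p1) = ~5 = 1
~p2 = ~5 = 1
~p2 ∨ p1 = 1 ∨ 1 = 1
p1 ↔ (~p2 ∨ p1) = 1 ↔ 1 = 6
~(p2 ∨ p1) ↔ (p1 ↔ (~p2 ∨ p1)) = 1 ↔ 6 = 1
~~(p1 ↔ (p2 ↔ p2)) ∨ (~(p2 ∨ p1) ↔ (p1 ↔ (~p2 ∨ p1))) = 1 ∨ 1 = 1
((((p1 → (p2 → p1)) → ~p2) → ~(p1 → (p2 ↔ p2))) → (((p1 → p2) → ~p2) → (~p2 ↔ ~(p2 → p2)))) ↔ (~~(p1 ↔ (p2 ↔ p2)) ∨ (~(p2 ∨ p1) ↔ (p1 ↔ (~p2 ∨ p1)))) = 6 ↔ 1 = 1
~p1 = ~1 = 5
p2 → ~p1 = 5 → 5 = 6
(p2 → ~p1) ↔ p2 = 6 ↔ 5 = 5
p2 → p1 = 5 → 1 = 2
p1 ∨ (p2 → p1) = 1 ∨ 2 = 2
((p2 → ~p1) ↔ p2) ↔ (p1 ∨ (p2 → p1)) = 5 ↔ 2 = 3
p1 ∨ p2 = 1 ∨ 5 = 5
p2 ↔ p1 = 5 ↔ 1 = 2
p2 → p2 = 5 → 5 = 6
(p2 ↔ p1) → (p2 → p2) = 2 → 6 = 6
(p1 ∨ p2) ↔ ((p2 ↔ p1) → (p2 → p2)) = 5 ↔ 6 = 5
~p1 = ~1 = 5
p1 ∨ p1 = 1 ∨ 1 = 1
~p1 ∨ (p1 ∨ p1) = 5 ∨ 1 = 5
p1 → (~p1 ∨ (p1 ∨ p1)) = 1 → 5 = 6
((p1 ∨ p2) ↔ ((p2 ↔ p1) → (p2 → p2))) → (p1 → (~p1 ∨ (p1 ∨ p1))) = 5 → 6 = 6
(((p2 → ~p1) ↔ p2) ↔ (p1 ∨ (p2 → p1))) ↔ (((p1 ∨ p2) ↔ ((p2 ↔ p1) → (p2 → p2))) → (p1 → (~p1 ∨ (p1 ∨ p1)))) = 3 ↔ 6 = 3
p2 ↔ p1 = 5 ↔ 1 = 2
~p2 = ~5 = 1
~~p2 = ~1 = 5
(p2 ↔ p1) ↔ ~~p2 = 2 ↔ 5 = 3
p2 → p2 = 5 → 5 = 6
~(p2 → p2) = ~6 = 0
p2 → p2 = 5 → 5 = 6
p2 ↔ p1 = 5 ↔ 1 = 2
(p2 → p2) ↔ (p2 ↔ p1) = 6 ↔ 2 = 2
p2 ∨ ((p2 → p2) ↔ (p2 ↔ p1)) = 5 ∨ 2 = 5
~(p2 → p2) → (p2 ∨ ((p2 → p2) ↔ (p2 ↔ p1))) = 0 → 5 = 6
((p2 ↔ p1) ↔ ~~p2) → (~(p2 → p2) → (p2 ∨ ((p2 → p2) ↔ (p2 ↔ p1)))) = 3 → 6 = 6
((((p2 → ~p1) ↔ p2) ↔ (p1 ∨ (p2 → p1))) ↔ (((p1 ∨ p2) ↔ ((p2 ↔ p1) → (p2 → p2))) → (p1 → (~p1 ∨ (p1 ∨ p1))))) → (((p2 ↔ p1) ↔ ~~p2) → (~(p2 → p2) → (p2 ∨ ((p2 → p2) ↔ (p2 ↔ p1))))) = 3 → 6 = 6
(((((p1 → (p2 → p1)) → ~p2) → ~(p1 → (p2 ↔ p2))) → (((p1 → p2) → ~p2) → (~p2 ↔ ~(p2 → p2)))) ↔ (~~(p1 ↔ (p2 ↔ p2)) ∨ (~(p2 ∨ p1) ↔ (p1 ↔ (~p2 ∨ p1))))) ∨ (((((p2 → ~p1) ↔ p2) ↔ (p1 ∨ (p2 → p1))) ↔ (((p1 ∨ p2) ↔ ((p2 ↔ p1) → (p2 → p2))) → (p1 → (~p1 ∨ (p1 ∨ p1))))) → (((p2 ↔ p1) ↔ ~~p2) → (~(p2 → p2) → (p2 ∨ ((p2 → p2) ↔ (p2 ↔ p1)))))) = 1 ∨ 6 = 6

6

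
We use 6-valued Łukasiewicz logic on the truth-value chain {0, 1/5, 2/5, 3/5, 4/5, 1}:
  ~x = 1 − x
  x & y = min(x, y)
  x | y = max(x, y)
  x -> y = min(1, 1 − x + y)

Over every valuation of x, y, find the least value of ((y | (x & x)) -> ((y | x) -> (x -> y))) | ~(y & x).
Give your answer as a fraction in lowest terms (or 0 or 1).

Take x = 1, y = 2/5:
x & x = 1 & 1 = 1
y | (x & x) = 2/5 | 1 = 1
y | x = 2/5 | 1 = 1
x -> y = 1 -> 2/5 = 2/5
(y | x) -> (x -> y) = 1 -> 2/5 = 2/5
(y | (x & x)) -> ((y | x) -> (x -> y)) = 1 -> 2/5 = 2/5
y & x = 2/5 & 1 = 2/5
~(y & x) = ~2/5 = 3/5
((y | (x & x)) -> ((y | x) -> (x -> y))) | ~(y & x) = 2/5 | 3/5 = 3/5
No assignment yields a value below 3/5, so this is the minimum.

3/5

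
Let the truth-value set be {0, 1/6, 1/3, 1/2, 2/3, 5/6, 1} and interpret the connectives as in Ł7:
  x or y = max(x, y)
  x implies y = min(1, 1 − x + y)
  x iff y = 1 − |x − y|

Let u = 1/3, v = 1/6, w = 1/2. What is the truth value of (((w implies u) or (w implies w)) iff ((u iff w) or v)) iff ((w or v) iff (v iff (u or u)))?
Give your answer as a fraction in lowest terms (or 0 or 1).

w implies u = 1/2 implies 1/3 = 5/6
w implies w = 1/2 implies 1/2 = 1
(w implies u) or (w implies w) = 5/6 or 1 = 1
u iff w = 1/3 iff 1/2 = 5/6
(u iff w) or v = 5/6 or 1/6 = 5/6
((w implies u) or (w implies w)) iff ((u iff w) or v) = 1 iff 5/6 = 5/6
w or v = 1/2 or 1/6 = 1/2
u or u = 1/3 or 1/3 = 1/3
v iff (u or u) = 1/6 iff 1/3 = 5/6
(w or v) iff (v iff (u or u)) = 1/2 iff 5/6 = 2/3
(((w implies u) or (w implies w)) iff ((u iff w) or v)) iff ((w or v) iff (v iff (u or u))) = 5/6 iff 2/3 = 5/6

5/6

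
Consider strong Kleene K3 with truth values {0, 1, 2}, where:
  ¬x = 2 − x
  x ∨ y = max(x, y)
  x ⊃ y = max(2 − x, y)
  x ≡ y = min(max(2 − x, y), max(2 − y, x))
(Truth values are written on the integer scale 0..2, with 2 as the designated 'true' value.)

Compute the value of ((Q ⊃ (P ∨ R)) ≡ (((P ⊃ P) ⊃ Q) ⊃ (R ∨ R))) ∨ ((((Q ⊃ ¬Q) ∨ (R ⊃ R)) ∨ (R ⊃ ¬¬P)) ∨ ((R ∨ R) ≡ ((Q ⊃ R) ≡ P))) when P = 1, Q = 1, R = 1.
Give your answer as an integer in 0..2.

P ∨ R = 1 ∨ 1 = 1
Q ⊃ (P ∨ R) = 1 ⊃ 1 = 1
P ⊃ P = 1 ⊃ 1 = 1
(P ⊃ P) ⊃ Q = 1 ⊃ 1 = 1
R ∨ R = 1 ∨ 1 = 1
((P ⊃ P) ⊃ Q) ⊃ (R ∨ R) = 1 ⊃ 1 = 1
(Q ⊃ (P ∨ R)) ≡ (((P ⊃ P) ⊃ Q) ⊃ (R ∨ R)) = 1 ≡ 1 = 1
¬Q = ¬1 = 1
Q ⊃ ¬Q = 1 ⊃ 1 = 1
R ⊃ R = 1 ⊃ 1 = 1
(Q ⊃ ¬Q) ∨ (R ⊃ R) = 1 ∨ 1 = 1
¬P = ¬1 = 1
¬¬P = ¬1 = 1
R ⊃ ¬¬P = 1 ⊃ 1 = 1
((Q ⊃ ¬Q) ∨ (R ⊃ R)) ∨ (R ⊃ ¬¬P) = 1 ∨ 1 = 1
R ∨ R = 1 ∨ 1 = 1
Q ⊃ R = 1 ⊃ 1 = 1
(Q ⊃ R) ≡ P = 1 ≡ 1 = 1
(R ∨ R) ≡ ((Q ⊃ R) ≡ P) = 1 ≡ 1 = 1
(((Q ⊃ ¬Q) ∨ (R ⊃ R)) ∨ (R ⊃ ¬¬P)) ∨ ((R ∨ R) ≡ ((Q ⊃ R) ≡ P)) = 1 ∨ 1 = 1
((Q ⊃ (P ∨ R)) ≡ (((P ⊃ P) ⊃ Q) ⊃ (R ∨ R))) ∨ ((((Q ⊃ ¬Q) ∨ (R ⊃ R)) ∨ (R ⊃ ¬¬P)) ∨ ((R ∨ R) ≡ ((Q ⊃ R) ≡ P))) = 1 ∨ 1 = 1

1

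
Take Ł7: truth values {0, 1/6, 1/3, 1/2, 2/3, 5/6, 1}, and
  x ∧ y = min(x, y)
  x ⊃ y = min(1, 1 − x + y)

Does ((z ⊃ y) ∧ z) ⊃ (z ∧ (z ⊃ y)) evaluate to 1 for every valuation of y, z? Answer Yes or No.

At y = 1/6, z = 1, for instance:
z ⊃ y = 1 ⊃ 1/6 = 1/6
(z ⊃ y) ∧ z = 1/6 ∧ 1 = 1/6
z ∧ (z ⊃ y) = 1 ∧ 1/6 = 1/6
((z ⊃ y) ∧ z) ⊃ (z ∧ (z ⊃ y)) = 1/6 ⊃ 1/6 = 1
and checking the remaining 48 assignments likewise gives ≥ 1 in every case.

Yes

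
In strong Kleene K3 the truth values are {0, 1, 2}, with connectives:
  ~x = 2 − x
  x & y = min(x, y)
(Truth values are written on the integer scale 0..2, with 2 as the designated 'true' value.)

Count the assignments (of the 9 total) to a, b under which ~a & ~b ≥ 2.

1

a = 0, b = 0 ↦ 2  ≥
a = 0, b = 1 ↦ 1  <
a = 0, b = 2 ↦ 0  <
a = 1, b = 0 ↦ 1  <
a = 1, b = 1 ↦ 1  <
a = 1, b = 2 ↦ 0  <
a = 2, b = 0 ↦ 0  <
a = 2, b = 1 ↦ 0  <
a = 2, b = 2 ↦ 0  <
So 1 of the 9 assignments meets the threshold.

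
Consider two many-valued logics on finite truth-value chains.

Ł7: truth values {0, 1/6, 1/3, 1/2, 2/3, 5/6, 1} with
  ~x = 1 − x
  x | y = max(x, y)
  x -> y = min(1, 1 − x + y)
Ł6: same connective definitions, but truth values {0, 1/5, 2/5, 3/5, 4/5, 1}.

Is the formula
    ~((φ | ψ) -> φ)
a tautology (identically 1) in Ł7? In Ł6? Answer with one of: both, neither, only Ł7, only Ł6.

In Ł7: at φ = 0, ψ = 0 the value is 0 — not a tautology.
In Ł6: at φ = 0, ψ = 0 the value is 0 — not a tautology.

neither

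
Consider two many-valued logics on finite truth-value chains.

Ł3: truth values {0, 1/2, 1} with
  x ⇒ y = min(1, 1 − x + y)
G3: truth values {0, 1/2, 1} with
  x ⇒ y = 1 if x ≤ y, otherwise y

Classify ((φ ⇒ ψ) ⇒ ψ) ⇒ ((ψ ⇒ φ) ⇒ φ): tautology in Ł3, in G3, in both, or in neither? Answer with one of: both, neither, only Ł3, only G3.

In Ł3: every assignment gives 1 — tautology.
In G3: at φ = 1/2, ψ = 0 the value is 1/2 — not a tautology.

only Ł3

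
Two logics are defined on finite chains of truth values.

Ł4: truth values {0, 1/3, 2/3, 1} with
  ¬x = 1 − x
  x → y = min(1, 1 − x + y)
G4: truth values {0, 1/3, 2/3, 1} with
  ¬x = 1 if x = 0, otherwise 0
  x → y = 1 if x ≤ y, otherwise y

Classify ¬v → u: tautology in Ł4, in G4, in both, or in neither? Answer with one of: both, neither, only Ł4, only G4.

In Ł4: at u = 0, v = 0 the value is 0 — not a tautology.
In G4: at u = 0, v = 0 the value is 0 — not a tautology.

neither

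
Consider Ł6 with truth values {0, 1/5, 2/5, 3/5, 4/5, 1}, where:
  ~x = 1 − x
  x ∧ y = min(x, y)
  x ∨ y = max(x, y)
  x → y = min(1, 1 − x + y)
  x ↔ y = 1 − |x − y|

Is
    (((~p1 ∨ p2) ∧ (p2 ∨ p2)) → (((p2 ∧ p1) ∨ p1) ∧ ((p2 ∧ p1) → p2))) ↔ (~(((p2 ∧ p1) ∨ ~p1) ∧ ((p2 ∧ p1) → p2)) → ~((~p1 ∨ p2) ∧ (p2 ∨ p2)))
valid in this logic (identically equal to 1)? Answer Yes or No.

No

Counterexample: take p1 = 0, p2 = 1/5.
~p1 = ~0 = 1
~p1 ∨ p2 = 1 ∨ 1/5 = 1
p2 ∨ p2 = 1/5 ∨ 1/5 = 1/5
(~p1 ∨ p2) ∧ (p2 ∨ p2) = 1 ∧ 1/5 = 1/5
p2 ∧ p1 = 1/5 ∧ 0 = 0
(p2 ∧ p1) ∨ p1 = 0 ∨ 0 = 0
p2 ∧ p1 = 1/5 ∧ 0 = 0
(p2 ∧ p1) → p2 = 0 → 1/5 = 1
((p2 ∧ p1) ∨ p1) ∧ ((p2 ∧ p1) → p2) = 0 ∧ 1 = 0
((~p1 ∨ p2) ∧ (p2 ∨ p2)) → (((p2 ∧ p1) ∨ p1) ∧ ((p2 ∧ p1) → p2)) = 1/5 → 0 = 4/5
p2 ∧ p1 = 1/5 ∧ 0 = 0
~p1 = ~0 = 1
(p2 ∧ p1) ∨ ~p1 = 0 ∨ 1 = 1
p2 ∧ p1 = 1/5 ∧ 0 = 0
(p2 ∧ p1) → p2 = 0 → 1/5 = 1
((p2 ∧ p1) ∨ ~p1) ∧ ((p2 ∧ p1) → p2) = 1 ∧ 1 = 1
~(((p2 ∧ p1) ∨ ~p1) ∧ ((p2 ∧ p1) → p2)) = ~1 = 0
~p1 = ~0 = 1
~p1 ∨ p2 = 1 ∨ 1/5 = 1
p2 ∨ p2 = 1/5 ∨ 1/5 = 1/5
(~p1 ∨ p2) ∧ (p2 ∨ p2) = 1 ∧ 1/5 = 1/5
~((~p1 ∨ p2) ∧ (p2 ∨ p2)) = ~1/5 = 4/5
~(((p2 ∧ p1) ∨ ~p1) ∧ ((p2 ∧ p1) → p2)) → ~((~p1 ∨ p2) ∧ (p2 ∨ p2)) = 0 → 4/5 = 1
(((~p1 ∨ p2) ∧ (p2 ∨ p2)) → (((p2 ∧ p1) ∨ p1) ∧ ((p2 ∧ p1) → p2))) ↔ (~(((p2 ∧ p1) ∨ ~p1) ∧ ((p2 ∧ p1) → p2)) → ~((~p1 ∨ p2) ∧ (p2 ∨ p2))) = 4/5 ↔ 1 = 4/5
This gives 4/5 ≠ 1.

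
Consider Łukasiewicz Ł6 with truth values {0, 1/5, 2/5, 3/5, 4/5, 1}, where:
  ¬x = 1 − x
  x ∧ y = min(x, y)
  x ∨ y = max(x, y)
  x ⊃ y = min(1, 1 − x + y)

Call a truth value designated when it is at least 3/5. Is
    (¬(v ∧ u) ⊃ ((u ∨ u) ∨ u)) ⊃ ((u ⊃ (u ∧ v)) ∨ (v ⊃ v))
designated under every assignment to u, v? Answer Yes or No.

At u = 1/5, v = 1/5, for instance:
v ∧ u = 1/5 ∧ 1/5 = 1/5
¬(v ∧ u) = ¬1/5 = 4/5
u ∨ u = 1/5 ∨ 1/5 = 1/5
(u ∨ u) ∨ u = 1/5 ∨ 1/5 = 1/5
¬(v ∧ u) ⊃ ((u ∨ u) ∨ u) = 4/5 ⊃ 1/5 = 2/5
u ∧ v = 1/5 ∧ 1/5 = 1/5
u ⊃ (u ∧ v) = 1/5 ⊃ 1/5 = 1
v ⊃ v = 1/5 ⊃ 1/5 = 1
(u ⊃ (u ∧ v)) ∨ (v ⊃ v) = 1 ∨ 1 = 1
(¬(v ∧ u) ⊃ ((u ∨ u) ∨ u)) ⊃ ((u ⊃ (u ∧ v)) ∨ (v ⊃ v)) = 2/5 ⊃ 1 = 1
and checking the remaining 35 assignments likewise gives ≥ 3/5 in every case.

Yes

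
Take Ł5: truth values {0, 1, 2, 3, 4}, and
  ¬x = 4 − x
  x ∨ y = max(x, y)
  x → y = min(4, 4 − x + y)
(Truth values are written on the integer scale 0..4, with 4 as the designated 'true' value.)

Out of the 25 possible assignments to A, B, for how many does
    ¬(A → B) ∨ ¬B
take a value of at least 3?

value 4: 5 assignments (counts)
value 3: 5 assignments (counts)
value 2: 5 assignments
value 1: 5 assignments
value 0: 5 assignments
So 10 of the 25 assignments meet the threshold.

10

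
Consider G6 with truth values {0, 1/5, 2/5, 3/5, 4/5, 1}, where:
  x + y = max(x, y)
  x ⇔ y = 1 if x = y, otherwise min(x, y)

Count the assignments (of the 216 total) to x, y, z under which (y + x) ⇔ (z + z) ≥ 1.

36

value 1: 36 assignments (counts)
value 4/5: 20 assignments
value 3/5: 34 assignments
value 2/5: 42 assignments
value 1/5: 44 assignments
value 0: 40 assignments
So 36 of the 216 assignments meet the threshold.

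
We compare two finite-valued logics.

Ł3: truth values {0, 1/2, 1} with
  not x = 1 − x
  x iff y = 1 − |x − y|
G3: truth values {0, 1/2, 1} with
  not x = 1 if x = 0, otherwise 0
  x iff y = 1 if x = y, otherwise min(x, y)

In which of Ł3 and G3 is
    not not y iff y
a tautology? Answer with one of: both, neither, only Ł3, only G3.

In Ł3: every assignment gives 1 — tautology.
In G3: at y = 1/2 the value is 1/2 — not a tautology.

only Ł3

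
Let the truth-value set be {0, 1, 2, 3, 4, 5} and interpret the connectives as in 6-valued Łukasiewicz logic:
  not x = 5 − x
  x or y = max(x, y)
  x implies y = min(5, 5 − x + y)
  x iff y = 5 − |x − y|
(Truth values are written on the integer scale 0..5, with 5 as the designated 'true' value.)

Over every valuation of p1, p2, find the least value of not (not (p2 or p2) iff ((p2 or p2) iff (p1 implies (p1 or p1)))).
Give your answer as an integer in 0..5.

1

Take p1 = 0, p2 = 2:
p2 or p2 = 2 or 2 = 2
not (p2 or p2) = not 2 = 3
p2 or p2 = 2 or 2 = 2
p1 or p1 = 0 or 0 = 0
p1 implies (p1 or p1) = 0 implies 0 = 5
(p2 or p2) iff (p1 implies (p1 or p1)) = 2 iff 5 = 2
not (p2 or p2) iff ((p2 or p2) iff (p1 implies (p1 or p1))) = 3 iff 2 = 4
not (not (p2 or p2) iff ((p2 or p2) iff (p1 implies (p1 or p1)))) = not 4 = 1
No assignment yields a value below 1, so this is the minimum.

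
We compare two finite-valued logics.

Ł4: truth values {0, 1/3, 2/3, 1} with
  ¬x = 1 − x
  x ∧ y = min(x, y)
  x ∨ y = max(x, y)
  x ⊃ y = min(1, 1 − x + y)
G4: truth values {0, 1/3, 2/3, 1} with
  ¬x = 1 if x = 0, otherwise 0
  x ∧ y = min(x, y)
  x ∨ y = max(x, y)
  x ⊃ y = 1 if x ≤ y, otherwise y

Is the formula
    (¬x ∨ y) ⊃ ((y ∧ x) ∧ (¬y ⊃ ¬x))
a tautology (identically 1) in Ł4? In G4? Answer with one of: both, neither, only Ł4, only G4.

neither

In Ł4: at x = 0, y = 0 the value is 0 — not a tautology.
In G4: at x = 0, y = 0 the value is 0 — not a tautology.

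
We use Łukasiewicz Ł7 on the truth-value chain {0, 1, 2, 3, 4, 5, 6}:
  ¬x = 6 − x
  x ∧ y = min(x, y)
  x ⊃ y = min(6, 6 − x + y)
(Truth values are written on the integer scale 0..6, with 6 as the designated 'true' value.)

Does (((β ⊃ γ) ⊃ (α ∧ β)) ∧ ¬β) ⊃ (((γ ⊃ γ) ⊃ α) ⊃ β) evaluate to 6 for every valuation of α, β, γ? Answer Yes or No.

Counterexample: take α = 5, β = 2, γ = 0.
β ⊃ γ = 2 ⊃ 0 = 4
α ∧ β = 5 ∧ 2 = 2
(β ⊃ γ) ⊃ (α ∧ β) = 4 ⊃ 2 = 4
¬β = ¬2 = 4
((β ⊃ γ) ⊃ (α ∧ β)) ∧ ¬β = 4 ∧ 4 = 4
γ ⊃ γ = 0 ⊃ 0 = 6
(γ ⊃ γ) ⊃ α = 6 ⊃ 5 = 5
((γ ⊃ γ) ⊃ α) ⊃ β = 5 ⊃ 2 = 3
(((β ⊃ γ) ⊃ (α ∧ β)) ∧ ¬β) ⊃ (((γ ⊃ γ) ⊃ α) ⊃ β) = 4 ⊃ 3 = 5
This gives 5 ≠ 6.

No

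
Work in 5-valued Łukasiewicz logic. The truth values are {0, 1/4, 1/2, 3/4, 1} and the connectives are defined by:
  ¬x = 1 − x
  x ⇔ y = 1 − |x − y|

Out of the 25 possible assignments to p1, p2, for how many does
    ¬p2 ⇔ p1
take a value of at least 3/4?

13

value 1: 5 assignments (counts)
value 3/4: 8 assignments (counts)
value 1/2: 6 assignments
value 1/4: 4 assignments
value 0: 2 assignments
So 13 of the 25 assignments meet the threshold.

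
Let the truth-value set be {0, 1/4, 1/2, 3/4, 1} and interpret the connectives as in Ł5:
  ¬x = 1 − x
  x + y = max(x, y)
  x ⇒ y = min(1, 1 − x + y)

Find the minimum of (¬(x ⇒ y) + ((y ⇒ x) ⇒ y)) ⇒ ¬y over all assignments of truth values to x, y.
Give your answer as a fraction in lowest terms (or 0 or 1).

0

Take x = 0, y = 1:
x ⇒ y = 0 ⇒ 1 = 1
¬(x ⇒ y) = ¬1 = 0
y ⇒ x = 1 ⇒ 0 = 0
(y ⇒ x) ⇒ y = 0 ⇒ 1 = 1
¬(x ⇒ y) + ((y ⇒ x) ⇒ y) = 0 + 1 = 1
¬y = ¬1 = 0
(¬(x ⇒ y) + ((y ⇒ x) ⇒ y)) ⇒ ¬y = 1 ⇒ 0 = 0
No assignment yields a value below 0, so this is the minimum.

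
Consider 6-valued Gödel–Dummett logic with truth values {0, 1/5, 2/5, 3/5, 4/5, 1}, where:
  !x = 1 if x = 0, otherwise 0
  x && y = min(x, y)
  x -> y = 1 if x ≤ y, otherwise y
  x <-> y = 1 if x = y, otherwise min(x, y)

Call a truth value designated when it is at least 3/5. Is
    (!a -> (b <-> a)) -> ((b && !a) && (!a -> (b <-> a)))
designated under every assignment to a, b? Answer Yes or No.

No

Counterexample: take a = 0, b = 0.
!a = !0 = 1
b <-> a = 0 <-> 0 = 1
!a -> (b <-> a) = 1 -> 1 = 1
!a = !0 = 1
b && !a = 0 && 1 = 0
(b && !a) && (!a -> (b <-> a)) = 0 && 1 = 0
(!a -> (b <-> a)) -> ((b && !a) && (!a -> (b <-> a))) = 1 -> 0 = 0
This gives 0, which is below 3/5.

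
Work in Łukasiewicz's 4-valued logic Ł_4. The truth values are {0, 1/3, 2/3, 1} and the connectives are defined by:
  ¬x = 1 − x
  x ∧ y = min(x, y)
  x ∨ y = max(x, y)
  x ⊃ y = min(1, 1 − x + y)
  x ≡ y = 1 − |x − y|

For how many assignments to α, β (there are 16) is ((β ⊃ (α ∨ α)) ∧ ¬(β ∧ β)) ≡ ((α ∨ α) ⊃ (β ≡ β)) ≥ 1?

α = 0, β = 0 ↦ 1  ≥
α = 0, β = 1/3 ↦ 2/3  <
α = 0, β = 2/3 ↦ 1/3  <
α = 0, β = 1 ↦ 0  <
α = 1/3, β = 0 ↦ 1  ≥
α = 1/3, β = 1/3 ↦ 2/3  <
α = 1/3, β = 2/3 ↦ 1/3  <
α = 1/3, β = 1 ↦ 0  <
α = 2/3, β = 0 ↦ 1  ≥
α = 2/3, β = 1/3 ↦ 2/3  <
α = 2/3, β = 2/3 ↦ 1/3  <
α = 2/3, β = 1 ↦ 0  <
α = 1, β = 0 ↦ 1  ≥
α = 1, β = 1/3 ↦ 2/3  <
α = 1, β = 2/3 ↦ 1/3  <
α = 1, β = 1 ↦ 0  <
So 4 of the 16 assignments meet the threshold.

4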